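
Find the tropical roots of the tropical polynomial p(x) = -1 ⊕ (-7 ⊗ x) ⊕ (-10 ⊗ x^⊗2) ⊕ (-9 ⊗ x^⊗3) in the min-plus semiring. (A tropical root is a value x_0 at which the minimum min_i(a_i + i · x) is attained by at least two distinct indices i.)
Roots: {-1, 3, 6}

Each tropical root is a break point of the lower envelope of the lines y = a_i + i · x (there are 4 lines, with slopes 0, 1, ..., 3). Only the lines that attain the minimum somewhere contribute to roots; other lines are dominated. Here the surviving (envelope) indices are i = 3, i = 2, i = 1, i = 0.
Intersections between consecutive envelope lines give the roots: for adjacent envelope indices i < j the intersection is x = (a_i − a_j) / (j − i). Reading off the sorted break points: {-1, 3, 6}.
Verification: at each break x_0, at least two indices attain the minimum of min_i(a_i + i · x_0).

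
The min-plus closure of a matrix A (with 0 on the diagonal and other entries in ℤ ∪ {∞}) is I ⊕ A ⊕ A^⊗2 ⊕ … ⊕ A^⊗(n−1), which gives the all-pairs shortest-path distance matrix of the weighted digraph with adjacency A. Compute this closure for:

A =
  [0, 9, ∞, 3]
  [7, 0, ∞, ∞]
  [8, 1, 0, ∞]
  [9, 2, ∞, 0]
Closure =
  [0, 5, ∞, 3]
  [7, 0, ∞, 10]
  [8, 1, 0, 11]
  [9, 2, ∞, 0]

This is the Floyd-Warshall all-pairs shortest-path computation. For each intermediate vertex k = 0, 1, …, 3, update dist[i][j] ← min(dist[i][j], dist[i][k] + dist[k][j]). The final matrix gives, for each (i, j), the minimum total weight of any directed path from i to j (possibly empty when i = j).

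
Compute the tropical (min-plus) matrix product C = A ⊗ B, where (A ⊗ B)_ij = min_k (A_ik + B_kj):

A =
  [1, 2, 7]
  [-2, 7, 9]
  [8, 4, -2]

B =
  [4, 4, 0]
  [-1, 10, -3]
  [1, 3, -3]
A ⊗ B =
  [1, 5, -1]
  [2, 2, -2]
  [-1, 1, -5]

Apply the min-plus product entry-by-entry:
  C[0][0] = min over k of (A[0][0] + B[0][0] = 1 + 4 = 5, A[0][1] + B[1][0] = 2 + -1 = 1, A[0][2] + B[2][0] = 7 + 1 = 8) = 1 (attained at k = 1)
  C[0][1] = min over k of (A[0][0] + B[0][1] = 1 + 4 = 5, A[0][1] + B[1][1] = 2 + 10 = 12, A[0][2] + B[2][1] = 7 + 3 = 10) = 5 (attained at k = 0)
  C[0][2] = min over k of (A[0][0] + B[0][2] = 1 + 0 = 1, A[0][1] + B[1][2] = 2 + -3 = -1, A[0][2] + B[2][2] = 7 + -3 = 4) = -1 (attained at k = 1)
  C[1][0] = min over k of (A[1][0] + B[0][0] = -2 + 4 = 2, A[1][1] + B[1][0] = 7 + -1 = 6, A[1][2] + B[2][0] = 9 + 1 = 10) = 2 (attained at k = 0)
  C[1][1] = min over k of (A[1][0] + B[0][1] = -2 + 4 = 2, A[1][1] + B[1][1] = 7 + 10 = 17, A[1][2] + B[2][1] = 9 + 3 = 12) = 2 (attained at k = 0)
  C[1][2] = min over k of (A[1][0] + B[0][2] = -2 + 0 = -2, A[1][1] + B[1][2] = 7 + -3 = 4, A[1][2] + B[2][2] = 9 + -3 = 6) = -2 (attained at k = 0)
  C[2][0] = min over k of (A[2][0] + B[0][0] = 8 + 4 = 12, A[2][1] + B[1][0] = 4 + -1 = 3, A[2][2] + B[2][0] = -2 + 1 = -1) = -1 (attained at k = 2)
  C[2][1] = min over k of (A[2][0] + B[0][1] = 8 + 4 = 12, A[2][1] + B[1][1] = 4 + 10 = 14, A[2][2] + B[2][1] = -2 + 3 = 1) = 1 (attained at k = 2)
  C[2][2] = min over k of (A[2][0] + B[0][2] = 8 + 0 = 8, A[2][1] + B[1][2] = 4 + -3 = 1, A[2][2] + B[2][2] = -2 + -3 = -5) = -5 (attained at k = 2)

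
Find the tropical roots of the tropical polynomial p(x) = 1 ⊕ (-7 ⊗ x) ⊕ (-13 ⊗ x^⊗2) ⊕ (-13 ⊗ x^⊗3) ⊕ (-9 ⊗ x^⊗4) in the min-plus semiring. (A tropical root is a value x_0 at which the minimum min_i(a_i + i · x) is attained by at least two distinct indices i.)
Roots: {-4, 0, 6, 8}

Each tropical root is a break point of the lower envelope of the lines y = a_i + i · x (there are 5 lines, with slopes 0, 1, ..., 4). Only the lines that attain the minimum somewhere contribute to roots; other lines are dominated. Here the surviving (envelope) indices are i = 4, i = 3, i = 2, i = 1, i = 0.
Intersections between consecutive envelope lines give the roots: for adjacent envelope indices i < j the intersection is x = (a_i − a_j) / (j − i). Reading off the sorted break points: {-4, 0, 6, 8}.
Verification: at each break x_0, at least two indices attain the minimum of min_i(a_i + i · x_0).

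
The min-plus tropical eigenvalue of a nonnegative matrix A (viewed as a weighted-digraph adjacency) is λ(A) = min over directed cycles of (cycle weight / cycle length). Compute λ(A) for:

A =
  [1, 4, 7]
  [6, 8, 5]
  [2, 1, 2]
λ(A) = 1

Enumerate directed cycles and compute their means (weight / length). Sample:
  cycle 0 → 0: weight = 1, length = 1, mean = 1/1 ≈ 1.000
  cycle 1 → 1: weight = 8, length = 1, mean = 8/1 ≈ 8.000
  cycle 2 → 2: weight = 2, length = 1, mean = 2/1 ≈ 2.000
  cycle 0 → 1 → 0: weight = 10, length = 2, mean = 10/2 ≈ 5.000
  cycle 0 → 2 → 0: weight = 9, length = 2, mean = 9/2 ≈ 4.500
  cycle 1 → 0 → 1: weight = 10, length = 2, mean = 10/2 ≈ 5.000
Minimum mean = 1.000, attained e.g. along the cycle 0 → 0 with weight 1 and length 1. So λ(A) = 1/1 = 1.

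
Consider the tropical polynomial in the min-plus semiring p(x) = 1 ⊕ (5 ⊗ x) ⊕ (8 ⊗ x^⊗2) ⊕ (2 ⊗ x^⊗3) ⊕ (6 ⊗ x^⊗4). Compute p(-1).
p(-1) = -1

A tropical monomial a ⊗ x^⊗i evaluates to a + i · x. Evaluating each term at x = -1:
  Term 0 contributes 1 + 0 · -1 = 1
  Term 1 contributes 5 + 1 · -1 = 4
  Term 2 contributes 8 + 2 · -1 = 6
  Term 3 contributes 2 + 3 · -1 = -1
  Term 4 contributes 6 + 4 · -1 = 2
p(-1) = ⊕ of these = min[1, 4, 6, -1, 2] = -1.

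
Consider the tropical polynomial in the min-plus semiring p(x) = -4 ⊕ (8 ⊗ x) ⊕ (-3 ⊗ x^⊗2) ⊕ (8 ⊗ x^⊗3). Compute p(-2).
p(-2) = -7

A tropical monomial a ⊗ x^⊗i evaluates to a + i · x. Evaluating each term at x = -2:
  Term 0 contributes -4 + 0 · -2 = -4
  Term 1 contributes 8 + 1 · -2 = 6
  Term 2 contributes -3 + 2 · -2 = -7
  Term 3 contributes 8 + 3 · -2 = 2
p(-2) = ⊕ of these = min[-4, 6, -7, 2] = -7.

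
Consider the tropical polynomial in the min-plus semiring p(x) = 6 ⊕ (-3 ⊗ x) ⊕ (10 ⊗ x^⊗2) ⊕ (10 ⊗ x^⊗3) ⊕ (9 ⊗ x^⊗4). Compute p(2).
p(2) = -1

A tropical monomial a ⊗ x^⊗i evaluates to a + i · x. Evaluating each term at x = 2:
  Term 0 contributes 6 + 0 · 2 = 6
  Term 1 contributes -3 + 1 · 2 = -1
  Term 2 contributes 10 + 2 · 2 = 14
  Term 3 contributes 10 + 3 · 2 = 16
  Term 4 contributes 9 + 4 · 2 = 17
p(2) = ⊕ of these = min[6, -1, 14, 16, 17] = -1.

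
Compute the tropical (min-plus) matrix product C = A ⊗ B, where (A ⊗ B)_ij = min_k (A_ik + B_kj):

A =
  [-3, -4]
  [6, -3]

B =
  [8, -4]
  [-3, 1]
A ⊗ B =
  [-7, -7]
  [-6, -2]

Apply the min-plus product entry-by-entry:
  C[0][0] = min over k of (A[0][0] + B[0][0] = -3 + 8 = 5, A[0][1] + B[1][0] = -4 + -3 = -7) = -7 (attained at k = 1)
  C[0][1] = min over k of (A[0][0] + B[0][1] = -3 + -4 = -7, A[0][1] + B[1][1] = -4 + 1 = -3) = -7 (attained at k = 0)
  C[1][0] = min over k of (A[1][0] + B[0][0] = 6 + 8 = 14, A[1][1] + B[1][0] = -3 + -3 = -6) = -6 (attained at k = 1)
  C[1][1] = min over k of (A[1][0] + B[0][1] = 6 + -4 = 2, A[1][1] + B[1][1] = -3 + 1 = -2) = -2 (attained at k = 1)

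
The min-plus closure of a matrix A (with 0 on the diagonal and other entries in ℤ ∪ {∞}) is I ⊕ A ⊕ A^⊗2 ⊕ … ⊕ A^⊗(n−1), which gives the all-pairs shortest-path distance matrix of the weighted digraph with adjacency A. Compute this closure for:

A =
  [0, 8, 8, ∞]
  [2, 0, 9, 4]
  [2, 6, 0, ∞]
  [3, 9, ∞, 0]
Closure =
  [0, 8, 8, 12]
  [2, 0, 9, 4]
  [2, 6, 0, 10]
  [3, 9, 11, 0]

This is the Floyd-Warshall all-pairs shortest-path computation. For each intermediate vertex k = 0, 1, …, 3, update dist[i][j] ← min(dist[i][j], dist[i][k] + dist[k][j]). The final matrix gives, for each (i, j), the minimum total weight of any directed path from i to j (possibly empty when i = j).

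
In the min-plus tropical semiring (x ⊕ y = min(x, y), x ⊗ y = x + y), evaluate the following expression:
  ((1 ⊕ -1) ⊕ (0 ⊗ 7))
((1 ⊕ -1) ⊕ (0 ⊗ 7)) = -1

Expand innermost to outermost. Recall ⊕ takes the minimum of its arguments and ⊗ takes their sum. Working out the expression ((1 ⊕ -1) ⊕ (0 ⊗ 7)) gives -1.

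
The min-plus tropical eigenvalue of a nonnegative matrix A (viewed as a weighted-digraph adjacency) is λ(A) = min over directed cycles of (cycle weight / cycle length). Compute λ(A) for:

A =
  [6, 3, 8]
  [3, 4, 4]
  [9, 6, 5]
λ(A) = 3

Enumerate directed cycles and compute their means (weight / length). Sample:
  cycle 0 → 0: weight = 6, length = 1, mean = 6/1 ≈ 6.000
  cycle 1 → 1: weight = 4, length = 1, mean = 4/1 ≈ 4.000
  cycle 2 → 2: weight = 5, length = 1, mean = 5/1 ≈ 5.000
  cycle 0 → 1 → 0: weight = 6, length = 2, mean = 6/2 ≈ 3.000
  cycle 0 → 2 → 0: weight = 17, length = 2, mean = 17/2 ≈ 8.500
  cycle 1 → 0 → 1: weight = 6, length = 2, mean = 6/2 ≈ 3.000
Minimum mean = 3.000, attained e.g. along the cycle 0 → 1 → 0 with weight 6 and length 2. So λ(A) = 6/2 = 3.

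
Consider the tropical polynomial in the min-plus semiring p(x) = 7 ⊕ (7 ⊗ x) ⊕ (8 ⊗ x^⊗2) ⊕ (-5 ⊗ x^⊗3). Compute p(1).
p(1) = -2

A tropical monomial a ⊗ x^⊗i evaluates to a + i · x. Evaluating each term at x = 1:
  Term 0 contributes 7 + 0 · 1 = 7
  Term 1 contributes 7 + 1 · 1 = 8
  Term 2 contributes 8 + 2 · 1 = 10
  Term 3 contributes -5 + 3 · 1 = -2
p(1) = ⊕ of these = min[7, 8, 10, -2] = -2.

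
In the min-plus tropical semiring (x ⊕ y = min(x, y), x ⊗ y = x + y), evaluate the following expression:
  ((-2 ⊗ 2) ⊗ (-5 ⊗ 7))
((-2 ⊗ 2) ⊗ (-5 ⊗ 7)) = 2

Expand innermost to outermost. Recall ⊕ takes the minimum of its arguments and ⊗ takes their sum. Working out the expression ((-2 ⊗ 2) ⊗ (-5 ⊗ 7)) gives 2.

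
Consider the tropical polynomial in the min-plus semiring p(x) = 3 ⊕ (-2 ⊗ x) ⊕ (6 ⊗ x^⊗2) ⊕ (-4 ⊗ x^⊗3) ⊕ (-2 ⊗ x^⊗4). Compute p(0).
p(0) = -4

A tropical monomial a ⊗ x^⊗i evaluates to a + i · x. Evaluating each term at x = 0:
  Term 0 contributes 3 + 0 · 0 = 3
  Term 1 contributes -2 + 1 · 0 = -2
  Term 2 contributes 6 + 2 · 0 = 6
  Term 3 contributes -4 + 3 · 0 = -4
  Term 4 contributes -2 + 4 · 0 = -2
p(0) = ⊕ of these = min[3, -2, 6, -4, -2] = -4.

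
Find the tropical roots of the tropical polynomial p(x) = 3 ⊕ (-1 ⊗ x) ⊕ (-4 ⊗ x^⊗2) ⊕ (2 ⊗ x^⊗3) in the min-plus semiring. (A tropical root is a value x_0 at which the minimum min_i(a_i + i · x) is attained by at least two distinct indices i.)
Roots: {-6, 3, 4}

Each tropical root is a break point of the lower envelope of the lines y = a_i + i · x (there are 4 lines, with slopes 0, 1, ..., 3). Only the lines that attain the minimum somewhere contribute to roots; other lines are dominated. Here the surviving (envelope) indices are i = 3, i = 2, i = 1, i = 0.
Intersections between consecutive envelope lines give the roots: for adjacent envelope indices i < j the intersection is x = (a_i − a_j) / (j − i). Reading off the sorted break points: {-6, 3, 4}.
Verification: at each break x_0, at least two indices attain the minimum of min_i(a_i + i · x_0).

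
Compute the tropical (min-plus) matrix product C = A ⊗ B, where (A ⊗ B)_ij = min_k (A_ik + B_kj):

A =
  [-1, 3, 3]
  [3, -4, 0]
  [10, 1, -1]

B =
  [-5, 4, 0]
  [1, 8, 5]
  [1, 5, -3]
A ⊗ B =
  [-6, 3, -1]
  [-3, 4, -3]
  [0, 4, -4]

Apply the min-plus product entry-by-entry:
  C[0][0] = min over k of (A[0][0] + B[0][0] = -1 + -5 = -6, A[0][1] + B[1][0] = 3 + 1 = 4, A[0][2] + B[2][0] = 3 + 1 = 4) = -6 (attained at k = 0)
  C[0][1] = min over k of (A[0][0] + B[0][1] = -1 + 4 = 3, A[0][1] + B[1][1] = 3 + 8 = 11, A[0][2] + B[2][1] = 3 + 5 = 8) = 3 (attained at k = 0)
  C[0][2] = min over k of (A[0][0] + B[0][2] = -1 + 0 = -1, A[0][1] + B[1][2] = 3 + 5 = 8, A[0][2] + B[2][2] = 3 + -3 = 0) = -1 (attained at k = 0)
  C[1][0] = min over k of (A[1][0] + B[0][0] = 3 + -5 = -2, A[1][1] + B[1][0] = -4 + 1 = -3, A[1][2] + B[2][0] = 0 + 1 = 1) = -3 (attained at k = 1)
  C[1][1] = min over k of (A[1][0] + B[0][1] = 3 + 4 = 7, A[1][1] + B[1][1] = -4 + 8 = 4, A[1][2] + B[2][1] = 0 + 5 = 5) = 4 (attained at k = 1)
  C[1][2] = min over k of (A[1][0] + B[0][2] = 3 + 0 = 3, A[1][1] + B[1][2] = -4 + 5 = 1, A[1][2] + B[2][2] = 0 + -3 = -3) = -3 (attained at k = 2)
  C[2][0] = min over k of (A[2][0] + B[0][0] = 10 + -5 = 5, A[2][1] + B[1][0] = 1 + 1 = 2, A[2][2] + B[2][0] = -1 + 1 = 0) = 0 (attained at k = 2)
  C[2][1] = min over k of (A[2][0] + B[0][1] = 10 + 4 = 14, A[2][1] + B[1][1] = 1 + 8 = 9, A[2][2] + B[2][1] = -1 + 5 = 4) = 4 (attained at k = 2)
  C[2][2] = min over k of (A[2][0] + B[0][2] = 10 + 0 = 10, A[2][1] + B[1][2] = 1 + 5 = 6, A[2][2] + B[2][2] = -1 + -3 = -4) = -4 (attained at k = 2)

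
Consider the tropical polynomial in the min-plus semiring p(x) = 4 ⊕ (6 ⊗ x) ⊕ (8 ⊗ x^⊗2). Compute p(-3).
p(-3) = 2

A tropical monomial a ⊗ x^⊗i evaluates to a + i · x. Evaluating each term at x = -3:
  Term 0 contributes 4 + 0 · -3 = 4
  Term 1 contributes 6 + 1 · -3 = 3
  Term 2 contributes 8 + 2 · -3 = 2
p(-3) = ⊕ of these = min[4, 3, 2] = 2.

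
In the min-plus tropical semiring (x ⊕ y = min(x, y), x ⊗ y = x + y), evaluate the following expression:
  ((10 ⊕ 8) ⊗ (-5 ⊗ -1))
((10 ⊕ 8) ⊗ (-5 ⊗ -1)) = 2

Expand innermost to outermost. Recall ⊕ takes the minimum of its arguments and ⊗ takes their sum. Working out the expression ((10 ⊕ 8) ⊗ (-5 ⊗ -1)) gives 2.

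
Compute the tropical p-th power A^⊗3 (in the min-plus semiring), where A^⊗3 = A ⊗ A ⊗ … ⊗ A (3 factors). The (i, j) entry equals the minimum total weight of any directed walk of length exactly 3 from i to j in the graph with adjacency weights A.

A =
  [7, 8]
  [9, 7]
A^⊗3 =
  [21, 22]
  [23, 21]

Each entry (A^⊗3)_ij equals the minimum over all length-3 walks i = v_0 → v_1 → … → v_3 = j of Σ_t A[v_t][v_{t+1}]. For example, for (i, j) = (0, 1) we minimise over 4 possible intermediate vertex sequences; the minimum is 22, attained along the walk 0 → 0 → 0 → 1.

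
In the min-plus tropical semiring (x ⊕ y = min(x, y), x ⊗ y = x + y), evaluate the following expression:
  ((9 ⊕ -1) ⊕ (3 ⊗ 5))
((9 ⊕ -1) ⊕ (3 ⊗ 5)) = -1

Expand innermost to outermost. Recall ⊕ takes the minimum of its arguments and ⊗ takes their sum. Working out the expression ((9 ⊕ -1) ⊕ (3 ⊗ 5)) gives -1.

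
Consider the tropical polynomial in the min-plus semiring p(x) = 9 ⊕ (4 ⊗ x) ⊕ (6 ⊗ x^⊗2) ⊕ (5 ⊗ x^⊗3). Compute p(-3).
p(-3) = -4

A tropical monomial a ⊗ x^⊗i evaluates to a + i · x. Evaluating each term at x = -3:
  Term 0 contributes 9 + 0 · -3 = 9
  Term 1 contributes 4 + 1 · -3 = 1
  Term 2 contributes 6 + 2 · -3 = 0
  Term 3 contributes 5 + 3 · -3 = -4
p(-3) = ⊕ of these = min[9, 1, 0, -4] = -4.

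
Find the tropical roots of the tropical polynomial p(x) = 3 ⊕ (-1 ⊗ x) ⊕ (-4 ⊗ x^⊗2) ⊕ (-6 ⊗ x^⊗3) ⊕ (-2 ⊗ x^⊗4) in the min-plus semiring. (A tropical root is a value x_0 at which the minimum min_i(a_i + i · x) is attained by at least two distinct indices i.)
Roots: {-4, 2, 3, 4}

Each tropical root is a break point of the lower envelope of the lines y = a_i + i · x (there are 5 lines, with slopes 0, 1, ..., 4). Only the lines that attain the minimum somewhere contribute to roots; other lines are dominated. Here the surviving (envelope) indices are i = 4, i = 3, i = 2, i = 1, i = 0.
Intersections between consecutive envelope lines give the roots: for adjacent envelope indices i < j the intersection is x = (a_i − a_j) / (j − i). Reading off the sorted break points: {-4, 2, 3, 4}.
Verification: at each break x_0, at least two indices attain the minimum of min_i(a_i + i · x_0).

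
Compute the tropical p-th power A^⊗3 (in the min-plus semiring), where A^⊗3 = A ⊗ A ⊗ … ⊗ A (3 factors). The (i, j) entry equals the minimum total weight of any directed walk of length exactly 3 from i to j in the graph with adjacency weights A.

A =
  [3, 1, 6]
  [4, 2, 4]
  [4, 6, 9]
A^⊗3 =
  [7, 5, 7]
  [8, 6, 8]
  [9, 7, 9]

Each entry (A^⊗3)_ij equals the minimum over all length-3 walks i = v_0 → v_1 → … → v_3 = j of Σ_t A[v_t][v_{t+1}]. For example, for (i, j) = (0, 2) we minimise over 9 possible intermediate vertex sequences; the minimum is 7, attained along the walk 0 → 1 → 1 → 2.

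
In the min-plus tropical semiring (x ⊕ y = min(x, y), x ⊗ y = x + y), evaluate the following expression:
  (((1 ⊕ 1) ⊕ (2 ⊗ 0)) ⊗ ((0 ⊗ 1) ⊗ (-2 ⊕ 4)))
(((1 ⊕ 1) ⊕ (2 ⊗ 0)) ⊗ ((0 ⊗ 1) ⊗ (-2 ⊕ 4))) = 0

Expand innermost to outermost. Recall ⊕ takes the minimum of its arguments and ⊗ takes their sum. Working out the expression (((1 ⊕ 1) ⊕ (2 ⊗ 0)) ⊗ ((0 ⊗ 1) ⊗ (-2 ⊕ 4))) gives 0.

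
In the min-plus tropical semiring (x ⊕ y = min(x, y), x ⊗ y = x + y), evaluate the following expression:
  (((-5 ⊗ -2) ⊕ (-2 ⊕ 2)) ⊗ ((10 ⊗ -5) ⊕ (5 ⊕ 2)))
(((-5 ⊗ -2) ⊕ (-2 ⊕ 2)) ⊗ ((10 ⊗ -5) ⊕ (5 ⊕ 2))) = -5

Expand innermost to outermost. Recall ⊕ takes the minimum of its arguments and ⊗ takes their sum. Working out the expression (((-5 ⊗ -2) ⊕ (-2 ⊕ 2)) ⊗ ((10 ⊗ -5) ⊕ (5 ⊕ 2))) gives -5.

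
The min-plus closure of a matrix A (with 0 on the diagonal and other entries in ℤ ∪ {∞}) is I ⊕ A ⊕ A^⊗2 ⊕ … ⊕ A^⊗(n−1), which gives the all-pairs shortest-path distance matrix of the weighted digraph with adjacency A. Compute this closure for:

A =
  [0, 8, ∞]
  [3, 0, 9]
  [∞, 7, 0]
Closure =
  [0, 8, 17]
  [3, 0, 9]
  [10, 7, 0]

This is the Floyd-Warshall all-pairs shortest-path computation. For each intermediate vertex k = 0, 1, …, 2, update dist[i][j] ← min(dist[i][j], dist[i][k] + dist[k][j]). The final matrix gives, for each (i, j), the minimum total weight of any directed path from i to j (possibly empty when i = j).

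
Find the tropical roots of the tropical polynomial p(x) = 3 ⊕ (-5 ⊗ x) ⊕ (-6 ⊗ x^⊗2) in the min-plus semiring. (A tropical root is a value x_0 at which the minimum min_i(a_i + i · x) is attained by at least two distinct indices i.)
Roots: {1, 8}

Each tropical root is a break point of the lower envelope of the lines y = a_i + i · x (there are 3 lines, with slopes 0, 1, ..., 2). Only the lines that attain the minimum somewhere contribute to roots; other lines are dominated. Here the surviving (envelope) indices are i = 2, i = 1, i = 0.
Intersections between consecutive envelope lines give the roots: for adjacent envelope indices i < j the intersection is x = (a_i − a_j) / (j − i). Reading off the sorted break points: {1, 8}.
Verification: at each break x_0, at least two indices attain the minimum of min_i(a_i + i · x_0).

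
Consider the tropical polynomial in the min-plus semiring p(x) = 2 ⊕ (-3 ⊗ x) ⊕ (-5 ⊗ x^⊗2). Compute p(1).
p(1) = -3

A tropical monomial a ⊗ x^⊗i evaluates to a + i · x. Evaluating each term at x = 1:
  Term 0 contributes 2 + 0 · 1 = 2
  Term 1 contributes -3 + 1 · 1 = -2
  Term 2 contributes -5 + 2 · 1 = -3
p(1) = ⊕ of these = min[2, -2, -3] = -3.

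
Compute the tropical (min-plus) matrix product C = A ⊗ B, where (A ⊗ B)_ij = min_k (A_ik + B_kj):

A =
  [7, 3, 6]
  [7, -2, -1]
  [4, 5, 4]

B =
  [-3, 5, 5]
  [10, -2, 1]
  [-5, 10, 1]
A ⊗ B =
  [1, 1, 4]
  [-6, -4, -1]
  [-1, 3, 5]

Apply the min-plus product entry-by-entry:
  C[0][0] = min over k of (A[0][0] + B[0][0] = 7 + -3 = 4, A[0][1] + B[1][0] = 3 + 10 = 13, A[0][2] + B[2][0] = 6 + -5 = 1) = 1 (attained at k = 2)
  C[0][1] = min over k of (A[0][0] + B[0][1] = 7 + 5 = 12, A[0][1] + B[1][1] = 3 + -2 = 1, A[0][2] + B[2][1] = 6 + 10 = 16) = 1 (attained at k = 1)
  C[0][2] = min over k of (A[0][0] + B[0][2] = 7 + 5 = 12, A[0][1] + B[1][2] = 3 + 1 = 4, A[0][2] + B[2][2] = 6 + 1 = 7) = 4 (attained at k = 1)
  C[1][0] = min over k of (A[1][0] + B[0][0] = 7 + -3 = 4, A[1][1] + B[1][0] = -2 + 10 = 8, A[1][2] + B[2][0] = -1 + -5 = -6) = -6 (attained at k = 2)
  C[1][1] = min over k of (A[1][0] + B[0][1] = 7 + 5 = 12, A[1][1] + B[1][1] = -2 + -2 = -4, A[1][2] + B[2][1] = -1 + 10 = 9) = -4 (attained at k = 1)
  C[1][2] = min over k of (A[1][0] + B[0][2] = 7 + 5 = 12, A[1][1] + B[1][2] = -2 + 1 = -1, A[1][2] + B[2][2] = -1 + 1 = 0) = -1 (attained at k = 1)
  C[2][0] = min over k of (A[2][0] + B[0][0] = 4 + -3 = 1, A[2][1] + B[1][0] = 5 + 10 = 15, A[2][2] + B[2][0] = 4 + -5 = -1) = -1 (attained at k = 2)
  C[2][1] = min over k of (A[2][0] + B[0][1] = 4 + 5 = 9, A[2][1] + B[1][1] = 5 + -2 = 3, A[2][2] + B[2][1] = 4 + 10 = 14) = 3 (attained at k = 1)
  C[2][2] = min over k of (A[2][0] + B[0][2] = 4 + 5 = 9, A[2][1] + B[1][2] = 5 + 1 = 6, A[2][2] + B[2][2] = 4 + 1 = 5) = 5 (attained at k = 2)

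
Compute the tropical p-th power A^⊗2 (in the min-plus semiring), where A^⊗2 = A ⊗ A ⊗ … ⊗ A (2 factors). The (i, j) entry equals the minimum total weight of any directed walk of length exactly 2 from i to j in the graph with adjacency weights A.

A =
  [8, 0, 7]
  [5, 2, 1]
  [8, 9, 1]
A^⊗2 =
  [5, 2, 1]
  [7, 4, 2]
  [9, 8, 2]

Each entry (A^⊗2)_ij equals the minimum over all length-2 walks i = v_0 → v_1 → … → v_2 = j of Σ_t A[v_t][v_{t+1}]. For example, for (i, j) = (0, 2) we minimise over 3 possible intermediate vertex sequences; the minimum is 1, attained along the walk 0 → 1 → 2.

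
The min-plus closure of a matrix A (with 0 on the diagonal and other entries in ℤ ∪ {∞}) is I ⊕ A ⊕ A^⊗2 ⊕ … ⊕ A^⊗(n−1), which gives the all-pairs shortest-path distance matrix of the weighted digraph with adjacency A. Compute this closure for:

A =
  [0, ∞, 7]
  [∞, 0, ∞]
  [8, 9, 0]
Closure =
  [0, 16, 7]
  [∞, 0, ∞]
  [8, 9, 0]

This is the Floyd-Warshall all-pairs shortest-path computation. For each intermediate vertex k = 0, 1, …, 2, update dist[i][j] ← min(dist[i][j], dist[i][k] + dist[k][j]). The final matrix gives, for each (i, j), the minimum total weight of any directed path from i to j (possibly empty when i = j).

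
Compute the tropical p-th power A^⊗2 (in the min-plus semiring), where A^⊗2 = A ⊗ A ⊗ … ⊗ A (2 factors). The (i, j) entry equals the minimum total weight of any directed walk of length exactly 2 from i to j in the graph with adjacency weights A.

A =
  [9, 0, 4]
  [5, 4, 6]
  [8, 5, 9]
A^⊗2 =
  [5, 4, 6]
  [9, 5, 9]
  [10, 8, 11]

Each entry (A^⊗2)_ij equals the minimum over all length-2 walks i = v_0 → v_1 → … → v_2 = j of Σ_t A[v_t][v_{t+1}]. For example, for (i, j) = (0, 2) we minimise over 3 possible intermediate vertex sequences; the minimum is 6, attained along the walk 0 → 1 → 2.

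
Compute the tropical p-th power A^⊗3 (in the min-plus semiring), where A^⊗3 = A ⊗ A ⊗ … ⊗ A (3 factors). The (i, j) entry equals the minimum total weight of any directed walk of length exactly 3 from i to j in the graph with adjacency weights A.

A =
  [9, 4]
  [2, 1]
A^⊗3 =
  [7, 6]
  [4, 3]

Each entry (A^⊗3)_ij equals the minimum over all length-3 walks i = v_0 → v_1 → … → v_3 = j of Σ_t A[v_t][v_{t+1}]. For example, for (i, j) = (0, 1) we minimise over 4 possible intermediate vertex sequences; the minimum is 6, attained along the walk 0 → 1 → 1 → 1.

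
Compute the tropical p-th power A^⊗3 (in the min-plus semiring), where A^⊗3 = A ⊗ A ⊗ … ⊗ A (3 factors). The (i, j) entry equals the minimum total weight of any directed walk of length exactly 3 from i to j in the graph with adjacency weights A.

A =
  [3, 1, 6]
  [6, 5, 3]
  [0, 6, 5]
A^⊗3 =
  [4, 7, 7]
  [6, 4, 9]
  [6, 4, 4]

Each entry (A^⊗3)_ij equals the minimum over all length-3 walks i = v_0 → v_1 → … → v_3 = j of Σ_t A[v_t][v_{t+1}]. For example, for (i, j) = (0, 2) we minimise over 9 possible intermediate vertex sequences; the minimum is 7, attained along the walk 0 → 0 → 1 → 2.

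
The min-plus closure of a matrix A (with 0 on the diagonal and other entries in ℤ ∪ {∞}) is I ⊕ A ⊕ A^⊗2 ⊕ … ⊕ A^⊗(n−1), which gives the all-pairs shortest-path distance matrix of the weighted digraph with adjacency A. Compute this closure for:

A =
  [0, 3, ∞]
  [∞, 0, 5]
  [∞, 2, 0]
Closure =
  [0, 3, 8]
  [∞, 0, 5]
  [∞, 2, 0]

This is the Floyd-Warshall all-pairs shortest-path computation. For each intermediate vertex k = 0, 1, …, 2, update dist[i][j] ← min(dist[i][j], dist[i][k] + dist[k][j]). The final matrix gives, for each (i, j), the minimum total weight of any directed path from i to j (possibly empty when i = j).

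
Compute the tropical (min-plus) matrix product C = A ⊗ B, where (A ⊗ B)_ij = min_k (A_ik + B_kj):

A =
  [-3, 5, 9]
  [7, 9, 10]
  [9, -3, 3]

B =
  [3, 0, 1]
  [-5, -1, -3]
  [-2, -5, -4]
A ⊗ B =
  [0, -3, -2]
  [4, 5, 6]
  [-8, -4, -6]

Apply the min-plus product entry-by-entry:
  C[0][0] = min over k of (A[0][0] + B[0][0] = -3 + 3 = 0, A[0][1] + B[1][0] = 5 + -5 = 0, A[0][2] + B[2][0] = 9 + -2 = 7) = 0 (attained at k = 0)
  C[0][1] = min over k of (A[0][0] + B[0][1] = -3 + 0 = -3, A[0][1] + B[1][1] = 5 + -1 = 4, A[0][2] + B[2][1] = 9 + -5 = 4) = -3 (attained at k = 0)
  C[0][2] = min over k of (A[0][0] + B[0][2] = -3 + 1 = -2, A[0][1] + B[1][2] = 5 + -3 = 2, A[0][2] + B[2][2] = 9 + -4 = 5) = -2 (attained at k = 0)
  C[1][0] = min over k of (A[1][0] + B[0][0] = 7 + 3 = 10, A[1][1] + B[1][0] = 9 + -5 = 4, A[1][2] + B[2][0] = 10 + -2 = 8) = 4 (attained at k = 1)
  C[1][1] = min over k of (A[1][0] + B[0][1] = 7 + 0 = 7, A[1][1] + B[1][1] = 9 + -1 = 8, A[1][2] + B[2][1] = 10 + -5 = 5) = 5 (attained at k = 2)
  C[1][2] = min over k of (A[1][0] + B[0][2] = 7 + 1 = 8, A[1][1] + B[1][2] = 9 + -3 = 6, A[1][2] + B[2][2] = 10 + -4 = 6) = 6 (attained at k = 1)
  C[2][0] = min over k of (A[2][0] + B[0][0] = 9 + 3 = 12, A[2][1] + B[1][0] = -3 + -5 = -8, A[2][2] + B[2][0] = 3 + -2 = 1) = -8 (attained at k = 1)
  C[2][1] = min over k of (A[2][0] + B[0][1] = 9 + 0 = 9, A[2][1] + B[1][1] = -3 + -1 = -4, A[2][2] + B[2][1] = 3 + -5 = -2) = -4 (attained at k = 1)
  C[2][2] = min over k of (A[2][0] + B[0][2] = 9 + 1 = 10, A[2][1] + B[1][2] = -3 + -3 = -6, A[2][2] + B[2][2] = 3 + -4 = -1) = -6 (attained at k = 1)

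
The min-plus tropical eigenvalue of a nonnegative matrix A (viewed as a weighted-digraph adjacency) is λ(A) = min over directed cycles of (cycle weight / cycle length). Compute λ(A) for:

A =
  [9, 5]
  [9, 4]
λ(A) = 4

Enumerate directed cycles and compute their means (weight / length). Sample:
  cycle 0 → 0: weight = 9, length = 1, mean = 9/1 ≈ 9.000
  cycle 1 → 1: weight = 4, length = 1, mean = 4/1 ≈ 4.000
  cycle 0 → 1 → 0: weight = 14, length = 2, mean = 14/2 ≈ 7.000
  cycle 1 → 0 → 1: weight = 14, length = 2, mean = 14/2 ≈ 7.000
Minimum mean = 4.000, attained e.g. along the cycle 1 → 1 with weight 4 and length 1. So λ(A) = 4/1 = 4.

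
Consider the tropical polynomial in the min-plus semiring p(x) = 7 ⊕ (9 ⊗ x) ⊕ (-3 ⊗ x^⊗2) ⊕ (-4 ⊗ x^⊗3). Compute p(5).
p(5) = 7

A tropical monomial a ⊗ x^⊗i evaluates to a + i · x. Evaluating each term at x = 5:
  Term 0 contributes 7 + 0 · 5 = 7
  Term 1 contributes 9 + 1 · 5 = 14
  Term 2 contributes -3 + 2 · 5 = 7
  Term 3 contributes -4 + 3 · 5 = 11
p(5) = ⊕ of these = min[7, 14, 7, 11] = 7.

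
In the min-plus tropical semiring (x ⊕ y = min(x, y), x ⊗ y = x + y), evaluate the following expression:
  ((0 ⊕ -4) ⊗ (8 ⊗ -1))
((0 ⊕ -4) ⊗ (8 ⊗ -1)) = 3

Expand innermost to outermost. Recall ⊕ takes the minimum of its arguments and ⊗ takes their sum. Working out the expression ((0 ⊕ -4) ⊗ (8 ⊗ -1)) gives 3.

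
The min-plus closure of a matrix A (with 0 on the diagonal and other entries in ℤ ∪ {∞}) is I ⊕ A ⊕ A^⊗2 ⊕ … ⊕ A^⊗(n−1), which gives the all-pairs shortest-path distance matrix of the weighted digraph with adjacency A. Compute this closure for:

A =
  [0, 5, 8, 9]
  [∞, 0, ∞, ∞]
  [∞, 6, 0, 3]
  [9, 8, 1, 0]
Closure =
  [0, 5, 8, 9]
  [∞, 0, ∞, ∞]
  [12, 6, 0, 3]
  [9, 7, 1, 0]

This is the Floyd-Warshall all-pairs shortest-path computation. For each intermediate vertex k = 0, 1, …, 3, update dist[i][j] ← min(dist[i][j], dist[i][k] + dist[k][j]). The final matrix gives, for each (i, j), the minimum total weight of any directed path from i to j (possibly empty when i = j).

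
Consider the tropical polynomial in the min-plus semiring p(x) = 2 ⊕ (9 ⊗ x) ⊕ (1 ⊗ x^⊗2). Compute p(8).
p(8) = 2

A tropical monomial a ⊗ x^⊗i evaluates to a + i · x. Evaluating each term at x = 8:
  Term 0 contributes 2 + 0 · 8 = 2
  Term 1 contributes 9 + 1 · 8 = 17
  Term 2 contributes 1 + 2 · 8 = 17
p(8) = ⊕ of these = min[2, 17, 17] = 2.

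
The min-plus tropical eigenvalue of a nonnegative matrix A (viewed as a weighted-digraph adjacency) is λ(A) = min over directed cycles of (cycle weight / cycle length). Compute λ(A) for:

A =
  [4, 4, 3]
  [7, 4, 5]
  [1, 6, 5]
λ(A) = 2

Enumerate directed cycles and compute their means (weight / length). Sample:
  cycle 0 → 0: weight = 4, length = 1, mean = 4/1 ≈ 4.000
  cycle 1 → 1: weight = 4, length = 1, mean = 4/1 ≈ 4.000
  cycle 2 → 2: weight = 5, length = 1, mean = 5/1 ≈ 5.000
  cycle 0 → 1 → 0: weight = 11, length = 2, mean = 11/2 ≈ 5.500
  cycle 0 → 2 → 0: weight = 4, length = 2, mean = 4/2 ≈ 2.000
  cycle 1 → 0 → 1: weight = 11, length = 2, mean = 11/2 ≈ 5.500
Minimum mean = 2.000, attained e.g. along the cycle 0 → 2 → 0 with weight 4 and length 2. So λ(A) = 4/2 = 2.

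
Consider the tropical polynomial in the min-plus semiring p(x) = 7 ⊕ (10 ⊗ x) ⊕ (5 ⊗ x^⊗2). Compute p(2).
p(2) = 7

A tropical monomial a ⊗ x^⊗i evaluates to a + i · x. Evaluating each term at x = 2:
  Term 0 contributes 7 + 0 · 2 = 7
  Term 1 contributes 10 + 1 · 2 = 12
  Term 2 contributes 5 + 2 · 2 = 9
p(2) = ⊕ of these = min[7, 12, 9] = 7.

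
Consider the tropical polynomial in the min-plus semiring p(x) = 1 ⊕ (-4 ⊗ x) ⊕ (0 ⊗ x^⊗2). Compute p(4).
p(4) = 0

A tropical monomial a ⊗ x^⊗i evaluates to a + i · x. Evaluating each term at x = 4:
  Term 0 contributes 1 + 0 · 4 = 1
  Term 1 contributes -4 + 1 · 4 = 0
  Term 2 contributes 0 + 2 · 4 = 8
p(4) = ⊕ of these = min[1, 0, 8] = 0.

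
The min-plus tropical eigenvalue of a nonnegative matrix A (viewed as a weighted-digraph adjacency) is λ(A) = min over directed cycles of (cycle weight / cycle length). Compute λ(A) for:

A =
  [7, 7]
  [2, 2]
λ(A) = 2

Enumerate directed cycles and compute their means (weight / length). Sample:
  cycle 0 → 0: weight = 7, length = 1, mean = 7/1 ≈ 7.000
  cycle 1 → 1: weight = 2, length = 1, mean = 2/1 ≈ 2.000
  cycle 0 → 1 → 0: weight = 9, length = 2, mean = 9/2 ≈ 4.500
  cycle 1 → 0 → 1: weight = 9, length = 2, mean = 9/2 ≈ 4.500
Minimum mean = 2.000, attained e.g. along the cycle 1 → 1 with weight 2 and length 1. So λ(A) = 2/1 = 2.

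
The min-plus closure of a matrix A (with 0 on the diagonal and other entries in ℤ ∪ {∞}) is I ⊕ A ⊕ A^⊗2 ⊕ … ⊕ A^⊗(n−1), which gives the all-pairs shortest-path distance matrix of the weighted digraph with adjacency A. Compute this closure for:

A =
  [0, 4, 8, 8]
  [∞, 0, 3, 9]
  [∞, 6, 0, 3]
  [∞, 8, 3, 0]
Closure =
  [0, 4, 7, 8]
  [∞, 0, 3, 6]
  [∞, 6, 0, 3]
  [∞, 8, 3, 0]

This is the Floyd-Warshall all-pairs shortest-path computation. For each intermediate vertex k = 0, 1, …, 3, update dist[i][j] ← min(dist[i][j], dist[i][k] + dist[k][j]). The final matrix gives, for each (i, j), the minimum total weight of any directed path from i to j (possibly empty when i = j).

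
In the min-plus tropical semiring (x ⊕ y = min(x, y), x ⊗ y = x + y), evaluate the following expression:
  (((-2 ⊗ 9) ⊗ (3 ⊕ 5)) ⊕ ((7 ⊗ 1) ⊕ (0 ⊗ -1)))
(((-2 ⊗ 9) ⊗ (3 ⊕ 5)) ⊕ ((7 ⊗ 1) ⊕ (0 ⊗ -1))) = -1

Expand innermost to outermost. Recall ⊕ takes the minimum of its arguments and ⊗ takes their sum. Working out the expression (((-2 ⊗ 9) ⊗ (3 ⊕ 5)) ⊕ ((7 ⊗ 1) ⊕ (0 ⊗ -1))) gives -1.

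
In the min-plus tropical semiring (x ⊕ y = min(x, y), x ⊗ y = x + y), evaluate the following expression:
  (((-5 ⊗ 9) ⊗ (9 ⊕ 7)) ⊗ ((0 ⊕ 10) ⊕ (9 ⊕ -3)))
(((-5 ⊗ 9) ⊗ (9 ⊕ 7)) ⊗ ((0 ⊕ 10) ⊕ (9 ⊕ -3))) = 8

Expand innermost to outermost. Recall ⊕ takes the minimum of its arguments and ⊗ takes their sum. Working out the expression (((-5 ⊗ 9) ⊗ (9 ⊕ 7)) ⊗ ((0 ⊕ 10) ⊕ (9 ⊕ -3))) gives 8.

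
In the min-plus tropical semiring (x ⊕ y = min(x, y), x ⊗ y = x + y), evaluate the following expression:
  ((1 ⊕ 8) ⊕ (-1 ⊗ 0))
((1 ⊕ 8) ⊕ (-1 ⊗ 0)) = -1

Expand innermost to outermost. Recall ⊕ takes the minimum of its arguments and ⊗ takes their sum. Working out the expression ((1 ⊕ 8) ⊕ (-1 ⊗ 0)) gives -1.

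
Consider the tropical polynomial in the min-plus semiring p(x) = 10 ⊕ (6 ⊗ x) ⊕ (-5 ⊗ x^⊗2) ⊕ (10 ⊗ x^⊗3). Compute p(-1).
p(-1) = -7

A tropical monomial a ⊗ x^⊗i evaluates to a + i · x. Evaluating each term at x = -1:
  Term 0 contributes 10 + 0 · -1 = 10
  Term 1 contributes 6 + 1 · -1 = 5
  Term 2 contributes -5 + 2 · -1 = -7
  Term 3 contributes 10 + 3 · -1 = 7
p(-1) = ⊕ of these = min[10, 5, -7, 7] = -7.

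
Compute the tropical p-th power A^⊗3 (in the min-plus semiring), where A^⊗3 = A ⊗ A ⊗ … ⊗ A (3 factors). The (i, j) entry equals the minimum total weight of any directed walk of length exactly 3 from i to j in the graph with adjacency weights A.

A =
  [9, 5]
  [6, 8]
A^⊗3 =
  [19, 16]
  [17, 19]

Each entry (A^⊗3)_ij equals the minimum over all length-3 walks i = v_0 → v_1 → … → v_3 = j of Σ_t A[v_t][v_{t+1}]. For example, for (i, j) = (0, 1) we minimise over 4 possible intermediate vertex sequences; the minimum is 16, attained along the walk 0 → 1 → 0 → 1.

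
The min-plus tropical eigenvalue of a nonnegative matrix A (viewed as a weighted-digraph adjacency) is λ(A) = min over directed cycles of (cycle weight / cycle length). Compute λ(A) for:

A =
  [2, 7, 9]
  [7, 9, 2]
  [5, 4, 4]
λ(A) = 2

Enumerate directed cycles and compute their means (weight / length). Sample:
  cycle 0 → 0: weight = 2, length = 1, mean = 2/1 ≈ 2.000
  cycle 1 → 1: weight = 9, length = 1, mean = 9/1 ≈ 9.000
  cycle 2 → 2: weight = 4, length = 1, mean = 4/1 ≈ 4.000
  cycle 0 → 1 → 0: weight = 14, length = 2, mean = 14/2 ≈ 7.000
  cycle 0 → 2 → 0: weight = 14, length = 2, mean = 14/2 ≈ 7.000
  cycle 1 → 0 → 1: weight = 14, length = 2, mean = 14/2 ≈ 7.000
Minimum mean = 2.000, attained e.g. along the cycle 0 → 0 with weight 2 and length 1. So λ(A) = 2/1 = 2.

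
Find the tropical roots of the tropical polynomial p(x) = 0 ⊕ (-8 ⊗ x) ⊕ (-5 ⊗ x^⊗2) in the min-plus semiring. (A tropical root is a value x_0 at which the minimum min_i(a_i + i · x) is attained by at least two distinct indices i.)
Roots: {-3, 8}

Each tropical root is a break point of the lower envelope of the lines y = a_i + i · x (there are 3 lines, with slopes 0, 1, ..., 2). Only the lines that attain the minimum somewhere contribute to roots; other lines are dominated. Here the surviving (envelope) indices are i = 2, i = 1, i = 0.
Intersections between consecutive envelope lines give the roots: for adjacent envelope indices i < j the intersection is x = (a_i − a_j) / (j − i). Reading off the sorted break points: {-3, 8}.
Verification: at each break x_0, at least two indices attain the minimum of min_i(a_i + i · x_0).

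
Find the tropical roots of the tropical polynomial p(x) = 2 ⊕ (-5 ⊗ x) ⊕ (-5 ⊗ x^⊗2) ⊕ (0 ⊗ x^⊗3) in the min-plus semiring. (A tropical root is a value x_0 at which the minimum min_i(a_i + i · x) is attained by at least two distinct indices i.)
Roots: {-5, 0, 7}

Each tropical root is a break point of the lower envelope of the lines y = a_i + i · x (there are 4 lines, with slopes 0, 1, ..., 3). Only the lines that attain the minimum somewhere contribute to roots; other lines are dominated. Here the surviving (envelope) indices are i = 3, i = 2, i = 1, i = 0.
Intersections between consecutive envelope lines give the roots: for adjacent envelope indices i < j the intersection is x = (a_i − a_j) / (j − i). Reading off the sorted break points: {-5, 0, 7}.
Verification: at each break x_0, at least two indices attain the minimum of min_i(a_i + i · x_0).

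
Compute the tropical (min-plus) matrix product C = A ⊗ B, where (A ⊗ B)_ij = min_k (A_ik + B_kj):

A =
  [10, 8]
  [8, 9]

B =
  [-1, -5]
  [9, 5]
A ⊗ B =
  [9, 5]
  [7, 3]

Apply the min-plus product entry-by-entry:
  C[0][0] = min over k of (A[0][0] + B[0][0] = 10 + -1 = 9, A[0][1] + B[1][0] = 8 + 9 = 17) = 9 (attained at k = 0)
  C[0][1] = min over k of (A[0][0] + B[0][1] = 10 + -5 = 5, A[0][1] + B[1][1] = 8 + 5 = 13) = 5 (attained at k = 0)
  C[1][0] = min over k of (A[1][0] + B[0][0] = 8 + -1 = 7, A[1][1] + B[1][0] = 9 + 9 = 18) = 7 (attained at k = 0)
  C[1][1] = min over k of (A[1][0] + B[0][1] = 8 + -5 = 3, A[1][1] + B[1][1] = 9 + 5 = 14) = 3 (attained at k = 0)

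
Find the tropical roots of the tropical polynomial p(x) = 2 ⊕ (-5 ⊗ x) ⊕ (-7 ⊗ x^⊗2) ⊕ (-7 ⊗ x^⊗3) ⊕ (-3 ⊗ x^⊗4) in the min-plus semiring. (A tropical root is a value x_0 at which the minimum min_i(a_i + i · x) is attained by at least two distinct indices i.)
Roots: {-4, 0, 2, 7}

Each tropical root is a break point of the lower envelope of the lines y = a_i + i · x (there are 5 lines, with slopes 0, 1, ..., 4). Only the lines that attain the minimum somewhere contribute to roots; other lines are dominated. Here the surviving (envelope) indices are i = 4, i = 3, i = 2, i = 1, i = 0.
Intersections between consecutive envelope lines give the roots: for adjacent envelope indices i < j the intersection is x = (a_i − a_j) / (j − i). Reading off the sorted break points: {-4, 0, 2, 7}.
Verification: at each break x_0, at least two indices attain the minimum of min_i(a_i + i · x_0).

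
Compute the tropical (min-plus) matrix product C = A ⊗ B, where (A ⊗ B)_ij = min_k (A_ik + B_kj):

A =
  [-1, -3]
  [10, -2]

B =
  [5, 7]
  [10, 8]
A ⊗ B =
  [4, 5]
  [8, 6]

Apply the min-plus product entry-by-entry:
  C[0][0] = min over k of (A[0][0] + B[0][0] = -1 + 5 = 4, A[0][1] + B[1][0] = -3 + 10 = 7) = 4 (attained at k = 0)
  C[0][1] = min over k of (A[0][0] + B[0][1] = -1 + 7 = 6, A[0][1] + B[1][1] = -3 + 8 = 5) = 5 (attained at k = 1)
  C[1][0] = min over k of (A[1][0] + B[0][0] = 10 + 5 = 15, A[1][1] + B[1][0] = -2 + 10 = 8) = 8 (attained at k = 1)
  C[1][1] = min over k of (A[1][0] + B[0][1] = 10 + 7 = 17, A[1][1] + B[1][1] = -2 + 8 = 6) = 6 (attained at k = 1)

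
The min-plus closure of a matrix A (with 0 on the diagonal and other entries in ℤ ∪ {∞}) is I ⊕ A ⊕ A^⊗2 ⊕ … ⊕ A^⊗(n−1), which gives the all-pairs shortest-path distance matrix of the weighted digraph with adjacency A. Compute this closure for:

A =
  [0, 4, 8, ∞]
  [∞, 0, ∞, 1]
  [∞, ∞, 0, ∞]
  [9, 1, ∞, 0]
Closure =
  [0, 4, 8, 5]
  [10, 0, 18, 1]
  [∞, ∞, 0, ∞]
  [9, 1, 17, 0]

This is the Floyd-Warshall all-pairs shortest-path computation. For each intermediate vertex k = 0, 1, …, 3, update dist[i][j] ← min(dist[i][j], dist[i][k] + dist[k][j]). The final matrix gives, for each (i, j), the minimum total weight of any directed path from i to j (possibly empty when i = j).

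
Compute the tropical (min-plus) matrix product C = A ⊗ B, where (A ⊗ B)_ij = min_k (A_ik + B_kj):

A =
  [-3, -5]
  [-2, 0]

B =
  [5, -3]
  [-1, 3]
A ⊗ B =
  [-6, -6]
  [-1, -5]

Apply the min-plus product entry-by-entry:
  C[0][0] = min over k of (A[0][0] + B[0][0] = -3 + 5 = 2, A[0][1] + B[1][0] = -5 + -1 = -6) = -6 (attained at k = 1)
  C[0][1] = min over k of (A[0][0] + B[0][1] = -3 + -3 = -6, A[0][1] + B[1][1] = -5 + 3 = -2) = -6 (attained at k = 0)
  C[1][0] = min over k of (A[1][0] + B[0][0] = -2 + 5 = 3, A[1][1] + B[1][0] = 0 + -1 = -1) = -1 (attained at k = 1)
  C[1][1] = min over k of (A[1][0] + B[0][1] = -2 + -3 = -5, A[1][1] + B[1][1] = 0 + 3 = 3) = -5 (attained at k = 0)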